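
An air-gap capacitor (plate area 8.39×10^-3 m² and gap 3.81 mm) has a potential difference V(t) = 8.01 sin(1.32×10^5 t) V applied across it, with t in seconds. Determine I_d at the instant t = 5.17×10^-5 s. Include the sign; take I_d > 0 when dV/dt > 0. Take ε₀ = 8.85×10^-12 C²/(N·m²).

1.77×10^-5 A

C = ε₀A/d = (8.85×10^-12)(8.39×10^-3)/(3.81×10^-3) = 1.949×10^-11 F. dV/dt = V₀ω·cos(ωt); at ωt = 6.8244 rad this factor is 0.8571.
I_d = C dV/dt = (1.949×10^-11)(8.01)(1.32×10^5)(0.8571) = 1.77×10^-5 A.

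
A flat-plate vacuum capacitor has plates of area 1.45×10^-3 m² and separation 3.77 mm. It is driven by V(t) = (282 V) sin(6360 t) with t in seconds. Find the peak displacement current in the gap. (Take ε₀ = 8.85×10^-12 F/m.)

6.10×10^-6 A

(dE/dt)_max = V₀ω/d = 4.757×10^8 V/(m·s); ω = 6360 rad/s.
I_d,max = ε₀ A (dE/dt)_max = (8.85×10^-12)(1.45×10^-3)(4.757×10^8) = 6.10×10^-6 A.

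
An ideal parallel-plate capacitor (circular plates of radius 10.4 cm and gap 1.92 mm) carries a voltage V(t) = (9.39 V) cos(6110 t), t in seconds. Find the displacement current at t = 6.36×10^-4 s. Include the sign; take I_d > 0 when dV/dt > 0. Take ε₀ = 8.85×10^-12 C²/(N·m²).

dV/dt = (9.39)(6110)·−sin(3.88596) = 3.887×10^4 V/s.
I_d = C dV/dt with C = ε₀A/d = (8.85×10^-12)(0.03398)/(1.92×10^-3) = 1.566×10^-10 F, so I_d = (1.566×10^-10)(3.887×10^4) = 6.09×10^-6 A.

6.09×10^-6 A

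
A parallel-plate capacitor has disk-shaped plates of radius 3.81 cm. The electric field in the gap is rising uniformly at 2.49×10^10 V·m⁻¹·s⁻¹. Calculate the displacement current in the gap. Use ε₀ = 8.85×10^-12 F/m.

With a uniform field, Φ_E = EA, so I_d = ε₀ A dE/dt = 1.00×10^-3 A.

1.00×10^-3 A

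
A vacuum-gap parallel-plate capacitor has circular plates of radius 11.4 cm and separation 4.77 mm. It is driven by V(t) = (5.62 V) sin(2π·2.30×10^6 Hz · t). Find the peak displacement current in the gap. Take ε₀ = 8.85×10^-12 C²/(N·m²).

C = ε₀A/d = (8.85×10^-12)(0.04083)/(4.77×10^-3) = 7.575×10^-11 F; ω = 2πf = 1.445×10^7 rad/s.
I_d = C dV/dt, so |I_d|_max = C V₀ ω = (7.575×10^-11)(5.62)(1.445×10^7) = 6.15×10^-3 A.

6.15×10^-3 A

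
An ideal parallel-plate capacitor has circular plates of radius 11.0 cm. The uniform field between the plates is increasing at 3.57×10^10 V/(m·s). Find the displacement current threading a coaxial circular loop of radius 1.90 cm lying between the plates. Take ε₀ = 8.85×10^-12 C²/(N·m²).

I_d = ε₀ dΦ_E/dt = ε₀ πR² (dE/dt) = (8.85×10^-12)(0.03801)(3.57×10^10) = 0.01201 A through the full plate area.
The field is uniform, so I_d,enc = I_d (r/R)² = (0.01201)(1.90/11.0)² = 3.58×10^-4 A.

3.58×10^-4 A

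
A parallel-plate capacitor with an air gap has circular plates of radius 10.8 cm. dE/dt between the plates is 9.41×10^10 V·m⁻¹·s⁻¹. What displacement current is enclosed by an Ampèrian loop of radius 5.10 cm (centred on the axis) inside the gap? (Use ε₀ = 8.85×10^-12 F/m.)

Through the whole plate area (πR² = 0.03664 m²), I_d = ε₀ πR² dE/dt = 0.03051 A.
The field is uniform, so I_d,enc = I_d (r/R)² = (0.03051)(5.10/10.8)² = 6.80×10^-3 A.

6.80×10^-3 A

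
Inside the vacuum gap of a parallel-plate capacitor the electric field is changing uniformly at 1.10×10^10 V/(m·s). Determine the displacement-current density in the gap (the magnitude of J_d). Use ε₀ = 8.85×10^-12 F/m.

0.0974 A/m²

J_d = ε₀ ∂E/∂t, so J_d = 0.0974 A/m².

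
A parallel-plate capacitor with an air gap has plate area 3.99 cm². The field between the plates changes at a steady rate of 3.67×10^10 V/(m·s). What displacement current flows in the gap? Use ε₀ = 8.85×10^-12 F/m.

The displacement current is ε₀ times dΦ_E/dt = ε₀ A dE/dt = (8.85×10^-12)(3.99×10^-4)(3.67×10^10) = 1.30×10^-4 A.

1.30×10^-4 A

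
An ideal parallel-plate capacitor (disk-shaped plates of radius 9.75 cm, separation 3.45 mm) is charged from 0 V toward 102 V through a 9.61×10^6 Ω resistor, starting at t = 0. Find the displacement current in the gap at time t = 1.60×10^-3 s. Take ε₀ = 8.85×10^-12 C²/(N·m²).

1.21×10^-6 A

With C = ε₀A/d = (8.85×10^-12)(0.02986)/(3.45×10^-3) = 7.660×10^-11 F, the time constant is τ = RC = 7.361×10^-4 s, so t/τ = 2.174 and e^(−t/τ) = 0.1137.
I_d = I_cond = (V₀/R) e^(−t/τ) = (1.061×10^-5)(0.1137) = 1.21×10^-6 A.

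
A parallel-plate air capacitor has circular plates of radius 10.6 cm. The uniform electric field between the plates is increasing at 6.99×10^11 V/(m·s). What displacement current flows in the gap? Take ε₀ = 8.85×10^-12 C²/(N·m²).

0.218 A

The displacement current is ε₀ times dΦ_E/dt = ε₀ A dE/dt = (8.85×10^-12)(0.03530)(6.99×10^11) = 0.218 A.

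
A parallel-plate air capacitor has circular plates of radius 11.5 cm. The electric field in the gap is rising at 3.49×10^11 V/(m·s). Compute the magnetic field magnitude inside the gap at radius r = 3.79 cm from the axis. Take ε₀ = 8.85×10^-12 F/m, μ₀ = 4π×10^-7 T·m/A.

7.36×10^-8 T

I_d = ε₀ dΦ_E/dt = ε₀ πR² (dE/dt) = (8.85×10^-12)(0.04155)(3.49×10^11) = 0.1283 A through the full plate area.
∮B·dl = μ₀ I_d,enc with I_d,enc = I_d r²/R² = 0.01394 A; so B = μ₀ I_d,enc/(2πr) = 7.36×10^-8 T.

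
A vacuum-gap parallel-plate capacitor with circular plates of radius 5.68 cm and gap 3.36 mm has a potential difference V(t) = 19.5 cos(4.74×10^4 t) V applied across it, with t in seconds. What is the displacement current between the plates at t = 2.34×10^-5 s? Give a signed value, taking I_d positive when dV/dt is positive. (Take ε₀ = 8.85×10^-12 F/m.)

-2.21×10^-5 A

dE/dt = (V₀ω/d)·−sin(ωt) with ωt = 1.10916 rad: (19.5)(4.74×10^4)(-0.8953)/(3.36×10^-3) = -2.463×10^8 V/(m·s).
I_d = ε₀ A dE/dt = (8.85×10^-12)(0.01014)(-2.463×10^8) = -2.21×10^-5 A.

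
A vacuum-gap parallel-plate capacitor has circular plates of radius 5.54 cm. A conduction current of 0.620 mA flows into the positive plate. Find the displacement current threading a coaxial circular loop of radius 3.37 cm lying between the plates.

Between the plates the displacement current equals the wire current: I_d = 0.620 mA = 6.20×10^-4 A.
Since J_d is uniform, the enclosed fraction is (r/R)² = 0.3700, giving I_d,enc = 2.29×10^-4 A.

2.29×10^-4 A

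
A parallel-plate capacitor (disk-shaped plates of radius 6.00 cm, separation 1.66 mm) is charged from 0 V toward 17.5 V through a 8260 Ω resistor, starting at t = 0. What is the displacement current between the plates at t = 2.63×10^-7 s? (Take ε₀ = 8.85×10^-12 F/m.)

1.25×10^-3 A

C = ε₀A/d = (8.85×10^-12)(0.01131)/(1.66×10^-3) = 6.030×10^-11 F and τ = RC = 4.981×10^-7 s. I_d in the gap equals the RC charging current.
I_d(t) = (V₀/R) e^(−t/τ) = 2.119×10^-3 · e^(−0.5280) = 1.25×10^-3 A.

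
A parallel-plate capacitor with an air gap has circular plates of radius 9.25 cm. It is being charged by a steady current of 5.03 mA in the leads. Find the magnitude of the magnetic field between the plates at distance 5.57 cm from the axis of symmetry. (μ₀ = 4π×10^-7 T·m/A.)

Between the plates the displacement current equals the wire current: I_d = 5.03 mA = 5.03×10^-3 A.
∮B·dl = μ₀ I_d,enc with I_d,enc = I_d r²/R² = 1.824×10^-3 A; so B = μ₀ I_d,enc/(2πr) = 6.55×10^-9 T.

6.55×10^-9 T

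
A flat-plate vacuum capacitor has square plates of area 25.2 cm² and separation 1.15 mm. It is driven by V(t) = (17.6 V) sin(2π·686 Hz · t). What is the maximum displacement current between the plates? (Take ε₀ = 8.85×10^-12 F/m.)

1.47×10^-6 A

C = ε₀A/d = (8.85×10^-12)(2.52×10^-3)/(1.15×10^-3) = 1.939×10^-11 F; ω = 2πf = 4310 rad/s.
I_d = C dV/dt, so |I_d|_max = C V₀ ω = (1.939×10^-11)(17.6)(4310) = 1.47×10^-6 A.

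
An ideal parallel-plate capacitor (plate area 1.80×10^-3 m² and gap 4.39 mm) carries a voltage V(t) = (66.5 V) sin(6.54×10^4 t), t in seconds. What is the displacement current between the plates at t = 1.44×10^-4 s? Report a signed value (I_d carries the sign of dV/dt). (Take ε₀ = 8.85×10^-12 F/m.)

C = ε₀A/d = (8.85×10^-12)(1.80×10^-3)/(4.39×10^-3) = 3.629×10^-12 F. dV/dt = V₀ω·cos(ωt); at ωt = 9.4176 rad this factor is -1.000.
I_d = C dV/dt = (3.629×10^-12)(66.5)(6.54×10^4)(-1.000) = -1.58×10^-5 A.

-1.58×10^-5 A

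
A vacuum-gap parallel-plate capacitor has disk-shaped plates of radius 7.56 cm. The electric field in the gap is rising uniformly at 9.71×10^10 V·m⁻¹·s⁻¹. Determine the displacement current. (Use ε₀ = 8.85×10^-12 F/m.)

0.0154 A

With a uniform field, Φ_E = EA, so I_d = ε₀ A dE/dt = 0.0154 A.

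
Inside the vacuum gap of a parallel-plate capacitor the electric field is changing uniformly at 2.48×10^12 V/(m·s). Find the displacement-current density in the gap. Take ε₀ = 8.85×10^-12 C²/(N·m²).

21.9 A/m²

J_d = ε₀ dE/dt = (8.85×10^-12)(2.48×10^12) = 21.9 A/m².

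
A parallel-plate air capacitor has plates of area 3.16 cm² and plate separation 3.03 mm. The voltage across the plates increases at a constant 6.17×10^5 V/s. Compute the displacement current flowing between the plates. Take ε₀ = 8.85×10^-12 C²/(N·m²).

E = V/d so dE/dt = (dV/dt)/d = 2.036×10^8 V/(m·s), and I_d = ε₀ A dE/dt = (8.85×10^-12)(3.16×10^-4)(2.036×10^8) = 5.69×10^-7 A.

5.69×10^-7 A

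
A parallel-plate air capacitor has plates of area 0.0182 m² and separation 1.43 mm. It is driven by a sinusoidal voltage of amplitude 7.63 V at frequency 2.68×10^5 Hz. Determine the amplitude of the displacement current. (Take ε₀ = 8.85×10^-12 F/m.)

C = ε₀A/d = (8.85×10^-12)(0.0182)/(1.43×10^-3) = 1.126×10^-10 F; ω = 2πf = 1.684×10^6 rad/s.
I_d = C dV/dt, so |I_d|_max = C V₀ ω = (1.126×10^-10)(7.63)(1.684×10^6) = 1.45×10^-3 A.

1.45×10^-3 A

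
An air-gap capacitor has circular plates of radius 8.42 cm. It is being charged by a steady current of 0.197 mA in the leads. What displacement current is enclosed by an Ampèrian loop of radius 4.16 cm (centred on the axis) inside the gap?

No conduction current crosses the gap, so I_d there equals the 1.97×10^-4 A in the leads.
The field is uniform, so I_d,enc = I_d (r/R)² = (1.97×10^-4)(4.16/8.42)² = 4.81×10^-5 A.

4.81×10^-5 A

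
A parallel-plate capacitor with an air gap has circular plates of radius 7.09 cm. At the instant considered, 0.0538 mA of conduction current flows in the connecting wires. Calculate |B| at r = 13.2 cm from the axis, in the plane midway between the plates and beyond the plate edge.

8.15×10^-11 T

Between the plates the displacement current equals the wire current: I_d = 0.0538 mA = 5.38×10^-5 A.
For r ≥ R the full I_d is enclosed: B = μ₀ I_d/(2πr) = (4π×10^-7)(5.38×10^-5)/(2π·0.132) = 8.15×10^-11 T.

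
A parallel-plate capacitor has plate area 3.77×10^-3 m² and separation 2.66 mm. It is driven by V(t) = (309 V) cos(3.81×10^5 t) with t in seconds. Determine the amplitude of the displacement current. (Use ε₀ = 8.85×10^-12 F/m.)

1.48×10^-3 A

C = ε₀A/d = (8.85×10^-12)(3.77×10^-3)/(2.66×10^-3) = 1.254×10^-11 F; ω = 3.81×10^5 rad/s.
I_d = C dV/dt, so |I_d|_max = C V₀ ω = (1.254×10^-11)(309)(3.81×10^5) = 1.48×10^-3 A.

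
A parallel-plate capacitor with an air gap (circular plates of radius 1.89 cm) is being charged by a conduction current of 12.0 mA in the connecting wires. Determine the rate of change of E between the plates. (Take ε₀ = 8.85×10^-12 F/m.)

The displacement current between the plates equals the conduction current, I_d = 12.0 mA.
Inverting I_d = ε₀ A dE/dt gives dE/dt = 0.0120 / (8.85×10^-12 · 1.122×10^-3) = 1.21×10^12 V/(m·s).

1.21×10^12 V/(m·s)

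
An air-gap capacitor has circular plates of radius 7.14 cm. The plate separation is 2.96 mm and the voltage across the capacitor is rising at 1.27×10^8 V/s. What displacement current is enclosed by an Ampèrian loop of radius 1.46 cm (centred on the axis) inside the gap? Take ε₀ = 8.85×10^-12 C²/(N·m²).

2.54×10^-4 A

dE/dt = (dV/dt)/d = 4.291×10^10 V/(m·s); I_d = ε₀(πR²)(dE/dt) = (8.85×10^-12)(0.01602)(4.291×10^10) = 6.084×10^-3 A.
Since J_d is uniform, the enclosed fraction is (r/R)² = 0.04181, giving I_d,enc = 2.54×10^-4 A.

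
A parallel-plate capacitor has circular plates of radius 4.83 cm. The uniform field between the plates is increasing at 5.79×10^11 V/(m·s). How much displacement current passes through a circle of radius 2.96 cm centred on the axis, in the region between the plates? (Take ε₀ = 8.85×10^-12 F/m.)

Total displacement current: I_d = ε₀(πR²)(dE/dt) = (8.85×10^-12)(7.329×10^-3)(5.79×10^11) = 0.03755 A.
Since J_d is uniform, the enclosed fraction is (r/R)² = 0.3756, giving I_d,enc = 0.0141 A.

0.0141 A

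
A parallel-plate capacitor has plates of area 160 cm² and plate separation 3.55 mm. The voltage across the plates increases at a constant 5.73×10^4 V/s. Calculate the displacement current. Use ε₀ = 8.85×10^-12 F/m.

2.29×10^-6 A

The field between the plates is E = V/d, so dE/dt = (5.73×10^4)/(3.55×10^-3 m) = 1.614×10^7 V/(m·s).
I_d = ε₀ A (dE/dt) = (8.85×10^-12)(0.0160)(1.614×10^7) = 2.29×10^-6 A.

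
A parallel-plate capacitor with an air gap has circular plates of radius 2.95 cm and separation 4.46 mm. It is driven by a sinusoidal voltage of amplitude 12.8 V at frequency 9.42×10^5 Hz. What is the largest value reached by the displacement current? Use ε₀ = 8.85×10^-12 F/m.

4.11×10^-4 A

The displacement current equals the conduction current C dV/dt, which peaks at C V₀ ω.
With C = ε₀A/d = (8.85×10^-12)(2.734×10^-3)/(4.46×10^-3) = 5.425×10^-12 F and ω = 2πf = 5.919×10^6 rad/s, I_d,max = (5.425×10^-12)(12.8)(5.919×10^6) = 4.11×10^-4 A.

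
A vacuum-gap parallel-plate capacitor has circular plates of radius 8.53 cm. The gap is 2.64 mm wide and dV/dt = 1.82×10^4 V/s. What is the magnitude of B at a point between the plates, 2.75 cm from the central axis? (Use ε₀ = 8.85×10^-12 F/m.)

1.05×10^-12 T

I_d = C dV/dt with C = ε₀πR²/d = 7.663×10^-11 F, so I_d = (7.663×10^-11)(1.82×10^4) = 1.395×10^-6 A.
For r < R the Ampère–Maxwell law gives B(2πr) = μ₀ I_d (r²/R²), so B = μ₀ I_d r/(2πR²) = (4π×10^-7)(1.395×10^-6)(0.0275)/(2π·0.0853²) = 1.05×10^-12 T.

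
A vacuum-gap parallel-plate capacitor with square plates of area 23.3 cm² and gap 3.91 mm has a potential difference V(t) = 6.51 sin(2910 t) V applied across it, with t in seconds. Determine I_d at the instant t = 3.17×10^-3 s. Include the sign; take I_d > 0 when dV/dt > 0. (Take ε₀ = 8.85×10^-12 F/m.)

-9.79×10^-8 A

C = ε₀A/d = (8.85×10^-12)(2.33×10^-3)/(3.91×10^-3) = 5.274×10^-12 F. dV/dt = V₀ω·cos(ωt); at ωt = 9.2247 rad this factor is -0.9801.
I_d = C dV/dt = (5.274×10^-12)(6.51)(2910)(-0.9801) = -9.79×10^-8 A.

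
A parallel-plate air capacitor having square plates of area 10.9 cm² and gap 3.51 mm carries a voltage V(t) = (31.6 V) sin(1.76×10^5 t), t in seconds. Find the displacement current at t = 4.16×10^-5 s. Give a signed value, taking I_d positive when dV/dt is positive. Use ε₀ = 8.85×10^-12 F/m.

dE/dt = (V₀ω/d)·cos(ωt) with ωt = 7.3216 rad: (31.6)(1.76×10^5)(0.5076)/(3.51×10^-3) = 8.043×10^8 V/(m·s).
I_d = ε₀ A dE/dt = (8.85×10^-12)(1.09×10^-3)(8.043×10^8) = 7.76×10^-6 A.

7.76×10^-6 A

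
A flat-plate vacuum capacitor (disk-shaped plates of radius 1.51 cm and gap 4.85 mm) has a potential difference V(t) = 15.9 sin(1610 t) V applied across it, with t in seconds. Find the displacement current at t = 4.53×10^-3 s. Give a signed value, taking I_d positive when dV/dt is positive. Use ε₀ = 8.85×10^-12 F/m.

1.78×10^-8 A

C = ε₀A/d = (8.85×10^-12)(7.163×10^-4)/(4.85×10^-3) = 1.307×10^-12 F. dV/dt = V₀ω·cos(ωt); at ωt = 7.2933 rad this factor is 0.5318.
I_d = C dV/dt = (1.307×10^-12)(15.9)(1610)(0.5318) = 1.78×10^-8 A.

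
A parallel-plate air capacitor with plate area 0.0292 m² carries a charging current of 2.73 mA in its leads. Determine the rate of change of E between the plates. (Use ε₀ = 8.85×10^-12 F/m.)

Charge continuity gives I_d = I = 2.73×10^-3 A between the plates.
Since I_d = ε₀ A dE/dt, dE/dt = I_d/(ε₀A) = (2.73×10^-3)/((8.85×10^-12)(0.0292)) = 1.06×10^10 V/(m·s).

1.06×10^10 V/(m·s)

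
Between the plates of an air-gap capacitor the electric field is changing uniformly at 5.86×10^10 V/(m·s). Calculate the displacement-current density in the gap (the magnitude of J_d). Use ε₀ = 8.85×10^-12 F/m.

0.519 A/m²

The displacement-current density is ε₀ ∂E/∂t = (8.85×10^-12)(5.86×10^10) = 0.519 A/m².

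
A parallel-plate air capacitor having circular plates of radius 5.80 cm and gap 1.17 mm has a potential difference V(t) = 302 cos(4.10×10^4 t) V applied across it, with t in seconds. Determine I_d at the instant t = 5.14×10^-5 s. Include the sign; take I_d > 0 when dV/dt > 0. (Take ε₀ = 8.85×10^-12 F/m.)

-8.51×10^-4 A

dE/dt = (V₀ω/d)·−sin(ωt) with ωt = 2.1074 rad: (302)(4.10×10^4)(-0.8594)/(1.17×10^-3) = -9.095×10^9 V/(m·s).
I_d = ε₀ A dE/dt = (8.85×10^-12)(0.01057)(-9.095×10^9) = -8.51×10^-4 A.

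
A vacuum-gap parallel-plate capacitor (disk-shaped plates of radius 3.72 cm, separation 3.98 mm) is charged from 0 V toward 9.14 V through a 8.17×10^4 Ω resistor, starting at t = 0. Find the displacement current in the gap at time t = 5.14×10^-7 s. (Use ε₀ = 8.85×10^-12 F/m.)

C = ε₀A/d = (8.85×10^-12)(4.347×10^-3)/(3.98×10^-3) = 9.666×10^-12 F, so τ = RC = 7.897×10^-7 s.
The conduction current is I(t) = (V₀/R) e^(−t/τ), and the displacement current between the plates equals it.
t/τ = 0.6509; I_d = (9.14/8.17×10^4) · e^(−0.6509) = (1.119×10^-4)(0.5216) = 5.84×10^-5 A.

5.84×10^-5 A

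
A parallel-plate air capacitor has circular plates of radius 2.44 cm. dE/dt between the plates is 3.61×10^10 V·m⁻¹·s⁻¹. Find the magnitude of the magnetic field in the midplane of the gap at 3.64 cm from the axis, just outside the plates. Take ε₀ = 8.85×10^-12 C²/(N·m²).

Total displacement current: I_d = ε₀(πR²)(dE/dt) = (8.85×10^-12)(1.870×10^-3)(3.61×10^10) = 5.974×10^-4 A.
For r ≥ R the full I_d is enclosed: B = μ₀ I_d/(2πr) = (4π×10^-7)(5.974×10^-4)/(2π·0.0364) = 3.28×10^-9 T.

3.28×10^-9 T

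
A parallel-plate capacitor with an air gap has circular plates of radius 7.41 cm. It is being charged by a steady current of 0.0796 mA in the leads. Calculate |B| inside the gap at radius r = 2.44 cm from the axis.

7.07×10^-11 T

Between the plates the displacement current equals the wire current: I_d = 0.0796 mA = 7.96×10^-5 A.
For r < R the Ampère–Maxwell law gives B(2πr) = μ₀ I_d (r²/R²), so B = μ₀ I_d r/(2πR²) = (4π×10^-7)(7.96×10^-5)(0.0244)/(2π·0.0741²) = 7.07×10^-11 T.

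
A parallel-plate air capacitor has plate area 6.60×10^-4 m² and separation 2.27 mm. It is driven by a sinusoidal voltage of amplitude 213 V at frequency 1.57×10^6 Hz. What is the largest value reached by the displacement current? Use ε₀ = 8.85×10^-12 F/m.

C = ε₀A/d = (8.85×10^-12)(6.60×10^-4)/(2.27×10^-3) = 2.573×10^-12 F; ω = 2πf = 9.865×10^6 rad/s.
I_d = C dV/dt, so |I_d|_max = C V₀ ω = (2.573×10^-12)(213)(9.865×10^6) = 5.41×10^-3 A.

5.41×10^-3 A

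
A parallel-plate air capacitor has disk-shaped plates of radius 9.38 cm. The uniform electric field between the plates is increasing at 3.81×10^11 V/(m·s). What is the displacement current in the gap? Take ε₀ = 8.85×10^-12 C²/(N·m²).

0.0932 A

The displacement current is ε₀ times dΦ_E/dt = ε₀ A dE/dt = (8.85×10^-12)(0.02764)(3.81×10^11) = 0.0932 A.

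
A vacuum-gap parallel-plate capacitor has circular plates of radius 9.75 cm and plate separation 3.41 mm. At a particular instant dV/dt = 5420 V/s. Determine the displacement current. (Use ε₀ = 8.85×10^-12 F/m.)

4.20×10^-7 A

The displacement current equals the charging current C dV/dt. With C = ε₀A/d = (8.85×10^-12)(0.02986)/(3.41×10^-3) = 7.750×10^-11 F, I_d = (7.750×10^-11)(5420) = 4.20×10^-7 A.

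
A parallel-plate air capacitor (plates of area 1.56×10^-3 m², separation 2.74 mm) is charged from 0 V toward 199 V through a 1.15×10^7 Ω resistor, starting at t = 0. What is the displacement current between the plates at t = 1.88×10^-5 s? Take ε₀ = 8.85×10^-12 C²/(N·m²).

1.25×10^-5 A

C = ε₀A/d = (8.85×10^-12)(1.56×10^-3)/(2.74×10^-3) = 5.039×10^-12 F and τ = RC = 5.795×10^-5 s. I_d in the gap equals the RC charging current.
I_d(t) = (V₀/R) e^(−t/τ) = 1.730×10^-5 · e^(−0.3244) = 1.25×10^-5 A.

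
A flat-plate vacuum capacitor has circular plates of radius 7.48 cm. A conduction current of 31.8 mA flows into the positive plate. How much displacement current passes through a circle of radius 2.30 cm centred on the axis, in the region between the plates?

No conduction current crosses the gap, so I_d there equals the 0.0318 A in the leads.
The field is uniform, so I_d,enc = I_d (r/R)² = (0.0318)(2.30/7.48)² = 3.01×10^-3 A.

3.01×10^-3 A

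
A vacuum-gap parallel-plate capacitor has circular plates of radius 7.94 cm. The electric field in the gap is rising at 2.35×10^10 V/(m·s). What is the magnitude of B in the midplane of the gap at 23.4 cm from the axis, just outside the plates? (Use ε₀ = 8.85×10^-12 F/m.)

3.52×10^-9 T

Through the whole plate area (πR² = 0.01981 m²), I_d = ε₀ πR² dE/dt = 4.120×10^-3 A.
With r > R the enclosed displacement current is the full I_d; B = μ₀ I_d / (2πr) = 3.52×10^-9 T.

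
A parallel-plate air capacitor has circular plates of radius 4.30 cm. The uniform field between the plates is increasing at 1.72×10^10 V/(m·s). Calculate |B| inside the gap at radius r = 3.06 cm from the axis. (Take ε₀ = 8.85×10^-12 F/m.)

I_d = ε₀ dΦ_E/dt = ε₀ πR² (dE/dt) = (8.85×10^-12)(5.809×10^-3)(1.72×10^10) = 8.842×10^-4 A through the full plate area.
An Ampèrian loop of radius r encloses a fraction (r/R)² of I_d. Then B·2πr = μ₀ I_d (r/R)², giving B = μ₀ I_d r/(2πR²) = 2.93×10^-9 T.

2.93×10^-9 T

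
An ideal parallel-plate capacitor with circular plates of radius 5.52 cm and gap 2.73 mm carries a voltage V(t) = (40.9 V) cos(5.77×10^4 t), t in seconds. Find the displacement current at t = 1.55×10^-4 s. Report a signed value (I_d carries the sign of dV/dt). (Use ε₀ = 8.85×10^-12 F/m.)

C = ε₀A/d = (8.85×10^-12)(9.573×10^-3)/(2.73×10^-3) = 3.103×10^-11 F. dV/dt = V₀ω·−sin(ωt); at ωt = 8.9435 rad this factor is -0.4629.
I_d = C dV/dt = (3.103×10^-11)(40.9)(5.77×10^4)(-0.4629) = -3.39×10^-5 A.

-3.39×10^-5 A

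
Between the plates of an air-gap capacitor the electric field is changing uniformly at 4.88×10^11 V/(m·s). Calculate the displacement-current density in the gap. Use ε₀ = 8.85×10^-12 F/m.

4.32 A/m²

The displacement-current density is ε₀ ∂E/∂t = (8.85×10^-12)(4.88×10^11) = 4.32 A/m².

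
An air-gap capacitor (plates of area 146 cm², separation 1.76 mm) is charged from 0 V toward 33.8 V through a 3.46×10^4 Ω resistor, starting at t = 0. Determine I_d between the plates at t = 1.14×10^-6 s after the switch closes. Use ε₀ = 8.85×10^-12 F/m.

C = ε₀A/d = (8.85×10^-12)(0.0146)/(1.76×10^-3) = 7.341×10^-11 F and τ = RC = 2.540×10^-6 s. I_d in the gap equals the RC charging current.
I_d(t) = (V₀/R) e^(−t/τ) = 9.769×10^-4 · e^(−0.4488) = 6.24×10^-4 A.

6.24×10^-4 A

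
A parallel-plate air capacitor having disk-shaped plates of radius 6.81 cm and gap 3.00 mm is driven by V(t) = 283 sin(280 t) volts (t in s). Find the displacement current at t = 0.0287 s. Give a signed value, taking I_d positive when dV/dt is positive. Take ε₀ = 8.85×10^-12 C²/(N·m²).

dE/dt = (V₀ω/d)·cos(ωt) with ωt = 8.036 rad: (283)(280)(-0.1810)/(3.00×10^-3) = -4.781×10^6 V/(m·s).
I_d = ε₀ A dE/dt = (8.85×10^-12)(0.01457)(-4.781×10^6) = -6.16×10^-7 A.

-6.16×10^-7 A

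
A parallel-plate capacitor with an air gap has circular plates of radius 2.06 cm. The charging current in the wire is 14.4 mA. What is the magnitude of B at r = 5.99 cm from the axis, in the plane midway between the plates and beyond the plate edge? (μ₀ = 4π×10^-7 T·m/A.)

Between the plates the displacement current equals the wire current: I_d = 14.4 mA = 0.0144 A.
For r ≥ R the full I_d is enclosed: B = μ₀ I_d/(2πr) = (4π×10^-7)(0.0144)/(2π·0.0599) = 4.81×10^-8 T.

4.81×10^-8 T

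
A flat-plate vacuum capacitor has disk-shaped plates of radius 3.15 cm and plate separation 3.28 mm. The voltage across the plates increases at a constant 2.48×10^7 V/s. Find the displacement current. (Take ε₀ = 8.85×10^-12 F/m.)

2.09×10^-4 A

The displacement current equals the charging current C dV/dt. With C = ε₀A/d = (8.85×10^-12)(3.117×10^-3)/(3.28×10^-3) = 8.410×10^-12 F, I_d = (8.410×10^-12)(2.48×10^7) = 2.09×10^-4 A.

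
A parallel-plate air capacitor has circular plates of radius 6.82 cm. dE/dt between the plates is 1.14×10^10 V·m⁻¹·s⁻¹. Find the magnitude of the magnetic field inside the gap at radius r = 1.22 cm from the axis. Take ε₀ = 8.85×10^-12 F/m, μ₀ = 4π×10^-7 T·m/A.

7.73×10^-10 T

Through the whole plate area (πR² = 0.01461 m²), I_d = ε₀ πR² dE/dt = 1.474×10^-3 A.
∮B·dl = μ₀ I_d,enc with I_d,enc = I_d r²/R² = 4.717×10^-5 A; so B = μ₀ I_d,enc/(2πr) = 7.73×10^-10 T.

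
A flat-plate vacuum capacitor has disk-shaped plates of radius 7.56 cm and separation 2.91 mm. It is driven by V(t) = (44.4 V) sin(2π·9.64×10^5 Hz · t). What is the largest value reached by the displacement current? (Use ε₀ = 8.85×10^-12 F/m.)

0.0147 A

C = ε₀A/d = (8.85×10^-12)(0.01796)/(2.91×10^-3) = 5.462×10^-11 F; ω = 2πf = 6.057×10^6 rad/s.
I_d = C dV/dt, so |I_d|_max = C V₀ ω = (5.462×10^-11)(44.4)(6.057×10^6) = 0.0147 A.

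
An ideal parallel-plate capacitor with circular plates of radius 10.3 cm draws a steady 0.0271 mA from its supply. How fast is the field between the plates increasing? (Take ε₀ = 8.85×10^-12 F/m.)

9.19×10^7 V/(m·s)

Charge continuity gives I_d = I = 2.71×10^-5 A between the plates.
Since I_d = ε₀ A dE/dt, dE/dt = I_d/(ε₀A) = (2.71×10^-5)/((8.85×10^-12)(0.03333)) = 9.19×10^7 V/(m·s).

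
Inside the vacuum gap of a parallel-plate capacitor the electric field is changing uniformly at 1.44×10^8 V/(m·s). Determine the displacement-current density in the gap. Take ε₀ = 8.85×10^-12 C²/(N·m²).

1.27×10^-3 A/m²

The displacement-current density is ε₀ ∂E/∂t = (8.85×10^-12)(1.44×10^8) = 1.27×10^-3 A/m².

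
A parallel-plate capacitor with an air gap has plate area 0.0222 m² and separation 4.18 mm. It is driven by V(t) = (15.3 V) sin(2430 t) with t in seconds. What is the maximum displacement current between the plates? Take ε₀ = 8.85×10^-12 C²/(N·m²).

1.75×10^-6 A

The displacement current equals the conduction current C dV/dt, which peaks at C V₀ ω.
With C = ε₀A/d = (8.85×10^-12)(0.0222)/(4.18×10^-3) = 4.700×10^-11 F and ω = 2430 rad/s, I_d,max = (4.700×10^-11)(15.3)(2430) = 1.75×10^-6 A.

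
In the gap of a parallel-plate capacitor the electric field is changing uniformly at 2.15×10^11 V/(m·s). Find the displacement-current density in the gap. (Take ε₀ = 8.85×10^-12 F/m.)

1.90 A/m²

J_d = ε₀ dE/dt = (8.85×10^-12)(2.15×10^11) = 1.90 A/m².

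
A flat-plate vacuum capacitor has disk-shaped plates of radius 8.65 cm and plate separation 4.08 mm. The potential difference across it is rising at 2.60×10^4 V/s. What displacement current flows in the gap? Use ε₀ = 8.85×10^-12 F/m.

The field between the plates is E = V/d, so dE/dt = (2.60×10^4)/(4.08×10^-3 m) = 6.373×10^6 V/(m·s).
I_d = ε₀ A (dE/dt) = (8.85×10^-12)(0.02351)(6.373×10^6) = 1.33×10^-6 A.

1.33×10^-6 A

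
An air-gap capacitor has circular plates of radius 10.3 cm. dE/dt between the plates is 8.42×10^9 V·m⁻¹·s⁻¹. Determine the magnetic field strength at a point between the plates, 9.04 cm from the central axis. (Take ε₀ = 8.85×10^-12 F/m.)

Through the whole plate area (πR² = 0.03333 m²), I_d = ε₀ πR² dE/dt = 2.484×10^-3 A.
An Ampèrian loop of radius r encloses a fraction (r/R)² of I_d. Then B·2πr = μ₀ I_d (r/R)², giving B = μ₀ I_d r/(2πR²) = 4.23×10^-9 T.

4.23×10^-9 T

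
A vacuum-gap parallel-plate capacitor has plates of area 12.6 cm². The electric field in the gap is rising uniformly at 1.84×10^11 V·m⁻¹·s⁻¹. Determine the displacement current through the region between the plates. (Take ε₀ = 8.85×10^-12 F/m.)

2.05×10^-3 A

With a uniform field, Φ_E = EA, so I_d = ε₀ A dE/dt = 2.05×10^-3 A.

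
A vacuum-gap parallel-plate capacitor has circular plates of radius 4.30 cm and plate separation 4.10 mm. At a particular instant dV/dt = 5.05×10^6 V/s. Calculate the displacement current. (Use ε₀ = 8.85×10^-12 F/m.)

The displacement current equals the charging current C dV/dt. With C = ε₀A/d = (8.85×10^-12)(5.809×10^-3)/(4.10×10^-3) = 1.254×10^-11 F, I_d = (1.254×10^-11)(5.05×10^6) = 6.33×10^-5 A.

6.33×10^-5 A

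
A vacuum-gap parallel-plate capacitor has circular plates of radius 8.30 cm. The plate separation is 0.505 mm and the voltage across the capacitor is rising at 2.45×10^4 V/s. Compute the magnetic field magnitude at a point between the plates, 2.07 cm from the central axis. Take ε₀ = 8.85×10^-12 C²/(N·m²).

dE/dt = (dV/dt)/d = 4.851×10^7 V/(m·s); I_d = ε₀(πR²)(dE/dt) = (8.85×10^-12)(0.02164)(4.851×10^7) = 9.290×10^-6 A.
An Ampèrian loop of radius r encloses a fraction (r/R)² of I_d. Then B·2πr = μ₀ I_d (r/R)², giving B = μ₀ I_d r/(2πR²) = 5.58×10^-12 T.

5.58×10^-12 T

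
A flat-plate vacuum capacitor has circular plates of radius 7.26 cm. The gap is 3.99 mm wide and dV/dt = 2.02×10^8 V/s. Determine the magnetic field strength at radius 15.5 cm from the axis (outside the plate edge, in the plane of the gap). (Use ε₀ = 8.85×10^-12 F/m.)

With E = V/d, dE/dt = 5.063×10^10 V/(m·s) and πR² = 0.01656 m², giving I_d = ε₀ πR² dE/dt = 7.420×10^-3 A.
Outside the plates the loop encloses all of I_d, so B·2πr = μ₀ I_d and B = 9.57×10^-9 T.

9.57×10^-9 T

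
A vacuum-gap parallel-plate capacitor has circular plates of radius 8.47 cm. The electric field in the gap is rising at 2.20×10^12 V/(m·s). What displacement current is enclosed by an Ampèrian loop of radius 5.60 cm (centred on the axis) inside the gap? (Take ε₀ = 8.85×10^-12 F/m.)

Total displacement current: I_d = ε₀(πR²)(dE/dt) = (8.85×10^-12)(0.02254)(2.20×10^12) = 0.4389 A.
The field is uniform, so I_d,enc = I_d (r/R)² = (0.4389)(5.60/8.47)² = 0.192 A.

0.192 A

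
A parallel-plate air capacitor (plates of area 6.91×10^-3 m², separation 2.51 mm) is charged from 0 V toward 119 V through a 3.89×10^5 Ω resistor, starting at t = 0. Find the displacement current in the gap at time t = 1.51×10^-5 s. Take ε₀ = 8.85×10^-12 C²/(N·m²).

C = ε₀A/d = (8.85×10^-12)(6.91×10^-3)/(2.51×10^-3) = 2.436×10^-11 F and τ = RC = 9.476×10^-6 s. I_d in the gap equals the RC charging current.
I_d(t) = (V₀/R) e^(−t/τ) = 3.059×10^-4 · e^(−1.593) = 6.22×10^-5 A.

6.22×10^-5 A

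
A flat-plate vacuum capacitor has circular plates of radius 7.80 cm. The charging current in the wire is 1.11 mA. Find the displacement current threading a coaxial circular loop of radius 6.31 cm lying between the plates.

7.26×10^-4 A

No conduction current crosses the gap, so I_d there equals the 1.11×10^-3 A in the leads.
Since J_d is uniform, the enclosed fraction is (r/R)² = 0.6544, giving I_d,enc = 7.26×10^-4 A.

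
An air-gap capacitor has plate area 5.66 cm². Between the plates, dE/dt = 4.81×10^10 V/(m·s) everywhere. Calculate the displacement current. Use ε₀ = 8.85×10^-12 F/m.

The displacement current is ε₀ times dΦ_E/dt = ε₀ A dE/dt = (8.85×10^-12)(5.66×10^-4)(4.81×10^10) = 2.41×10^-4 A.

2.41×10^-4 A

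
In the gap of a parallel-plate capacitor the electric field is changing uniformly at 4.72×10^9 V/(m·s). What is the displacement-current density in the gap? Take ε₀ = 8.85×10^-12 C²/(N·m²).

0.0418 A/m²

J_d = ε₀ ∂E/∂t, so J_d = 0.0418 A/m².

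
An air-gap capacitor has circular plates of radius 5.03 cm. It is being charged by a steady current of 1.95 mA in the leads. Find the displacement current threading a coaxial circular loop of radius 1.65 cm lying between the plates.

2.10×10^-4 A

Between the plates the displacement current equals the wire current: I_d = 1.95 mA = 1.95×10^-3 A.
Through an area πr² the displacement current is I_d·(πr²/πR²) = I_d (r/R)² = 2.10×10^-4 A.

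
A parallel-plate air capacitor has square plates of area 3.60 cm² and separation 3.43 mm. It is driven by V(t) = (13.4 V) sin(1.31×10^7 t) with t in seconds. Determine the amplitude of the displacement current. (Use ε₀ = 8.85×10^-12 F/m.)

C = ε₀A/d = (8.85×10^-12)(3.60×10^-4)/(3.43×10^-3) = 9.289×10^-13 F; ω = 1.31×10^7 rad/s.
I_d = C dV/dt, so |I_d|_max = C V₀ ω = (9.289×10^-13)(13.4)(1.31×10^7) = 1.63×10^-4 A.

1.63×10^-4 A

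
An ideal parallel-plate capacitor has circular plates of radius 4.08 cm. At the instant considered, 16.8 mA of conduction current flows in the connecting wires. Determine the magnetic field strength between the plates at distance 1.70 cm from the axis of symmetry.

3.43×10^-8 T

By continuity the displacement current in the gap matches the conduction current: I_d = 0.0168 A.
An Ampèrian loop of radius r encloses a fraction (r/R)² of I_d. Then B·2πr = μ₀ I_d (r/R)², giving B = μ₀ I_d r/(2πR²) = 3.43×10^-8 T.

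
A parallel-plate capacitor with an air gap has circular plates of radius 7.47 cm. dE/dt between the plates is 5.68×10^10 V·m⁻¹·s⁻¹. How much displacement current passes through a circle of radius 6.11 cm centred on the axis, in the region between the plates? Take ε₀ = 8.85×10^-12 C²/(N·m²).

Total displacement current: I_d = ε₀(πR²)(dE/dt) = (8.85×10^-12)(0.01753)(5.68×10^10) = 8.812×10^-3 A.
The field is uniform, so I_d,enc = I_d (r/R)² = (8.812×10^-3)(6.11/7.47)² = 5.90×10^-3 A.

5.90×10^-3 A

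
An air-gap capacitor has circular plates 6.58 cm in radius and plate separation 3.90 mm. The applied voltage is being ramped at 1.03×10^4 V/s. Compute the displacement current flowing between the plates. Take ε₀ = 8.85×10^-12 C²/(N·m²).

E = V/d so dE/dt = (dV/dt)/d = 2.641×10^6 V/(m·s), and I_d = ε₀ A dE/dt = (8.85×10^-12)(0.01360)(2.641×10^6) = 3.18×10^-7 A.

3.18×10^-7 A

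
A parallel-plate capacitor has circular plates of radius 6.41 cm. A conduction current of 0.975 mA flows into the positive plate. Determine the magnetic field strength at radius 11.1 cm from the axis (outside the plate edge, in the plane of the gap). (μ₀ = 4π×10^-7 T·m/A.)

By continuity the displacement current in the gap matches the conduction current: I_d = 9.75×10^-4 A.
With r > R the enclosed displacement current is the full I_d; B = μ₀ I_d / (2πr) = 1.76×10^-9 T.

1.76×10^-9 T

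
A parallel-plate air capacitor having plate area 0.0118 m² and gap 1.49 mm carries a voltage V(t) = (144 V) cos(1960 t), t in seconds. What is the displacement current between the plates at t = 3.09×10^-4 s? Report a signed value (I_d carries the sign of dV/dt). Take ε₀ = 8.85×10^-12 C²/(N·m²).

dV/dt = (144)(1960)·−sin(0.60564) = -1.607×10^5 V/s.
I_d = C dV/dt with C = ε₀A/d = (8.85×10^-12)(0.0118)/(1.49×10^-3) = 7.009×10^-11 F, so I_d = (7.009×10^-11)(-1.607×10^5) = -1.13×10^-5 A.

-1.13×10^-5 A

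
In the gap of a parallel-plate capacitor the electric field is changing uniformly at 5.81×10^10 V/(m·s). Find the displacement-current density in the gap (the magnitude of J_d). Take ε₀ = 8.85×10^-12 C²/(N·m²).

0.514 A/m²

J_d = ε₀ ∂E/∂t, so J_d = 0.514 A/m².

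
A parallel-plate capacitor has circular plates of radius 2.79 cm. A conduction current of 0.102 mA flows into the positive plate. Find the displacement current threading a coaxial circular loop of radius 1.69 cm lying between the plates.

By continuity the displacement current in the gap matches the conduction current: I_d = 1.02×10^-4 A.
The field is uniform, so I_d,enc = I_d (r/R)² = (1.02×10^-4)(1.69/2.79)² = 3.74×10^-5 A.

3.74×10^-5 A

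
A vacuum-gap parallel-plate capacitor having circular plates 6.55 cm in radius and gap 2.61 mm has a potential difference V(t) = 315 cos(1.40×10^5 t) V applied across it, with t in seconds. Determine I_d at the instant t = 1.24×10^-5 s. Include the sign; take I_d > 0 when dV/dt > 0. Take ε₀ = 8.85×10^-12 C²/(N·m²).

-1.99×10^-3 A

C = ε₀A/d = (8.85×10^-12)(0.01348)/(2.61×10^-3) = 4.571×10^-11 F. dV/dt = V₀ω·−sin(ωt); at ωt = 1.736 rad this factor is -0.9864.
I_d = C dV/dt = (4.571×10^-11)(315)(1.40×10^5)(-0.9864) = -1.99×10^-3 A.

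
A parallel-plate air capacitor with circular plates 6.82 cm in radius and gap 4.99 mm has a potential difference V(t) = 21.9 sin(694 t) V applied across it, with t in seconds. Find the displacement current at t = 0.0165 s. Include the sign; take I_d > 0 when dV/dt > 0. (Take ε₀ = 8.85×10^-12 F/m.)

1.73×10^-7 A

dE/dt = (V₀ω/d)·cos(ωt) with ωt = 11.451 rad: (21.9)(694)(0.4398)/(4.99×10^-3) = 1.340×10^6 V/(m·s).
I_d = ε₀ A dE/dt = (8.85×10^-12)(0.01461)(1.340×10^6) = 1.73×10^-7 A.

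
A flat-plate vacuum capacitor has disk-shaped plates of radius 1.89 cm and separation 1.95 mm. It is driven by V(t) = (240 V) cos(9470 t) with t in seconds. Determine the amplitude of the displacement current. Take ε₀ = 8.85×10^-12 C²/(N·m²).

The displacement current equals the conduction current C dV/dt, which peaks at C V₀ ω.
With C = ε₀A/d = (8.85×10^-12)(1.122×10^-3)/(1.95×10^-3) = 5.092×10^-12 F and ω = 9470 rad/s, I_d,max = (5.092×10^-12)(240)(9470) = 1.16×10^-5 A.

1.16×10^-5 A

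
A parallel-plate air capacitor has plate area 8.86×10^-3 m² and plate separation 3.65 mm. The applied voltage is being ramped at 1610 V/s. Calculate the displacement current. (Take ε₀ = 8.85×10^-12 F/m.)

The field between the plates is E = V/d, so dE/dt = (1610)/(3.65×10^-3 m) = 4.411×10^5 V/(m·s).
I_d = ε₀ A (dE/dt) = (8.85×10^-12)(8.86×10^-3)(4.411×10^5) = 3.46×10^-8 A.

3.46×10^-8 A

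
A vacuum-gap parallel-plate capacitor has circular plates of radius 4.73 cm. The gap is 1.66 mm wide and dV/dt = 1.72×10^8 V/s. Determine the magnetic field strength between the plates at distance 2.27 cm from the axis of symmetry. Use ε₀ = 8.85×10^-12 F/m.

I_d = C dV/dt with C = ε₀πR²/d = 3.747×10^-11 F, so I_d = (3.747×10^-11)(1.72×10^8) = 6.445×10^-3 A.
An Ampèrian loop of radius r encloses a fraction (r/R)² of I_d. Then B·2πr = μ₀ I_d (r/R)², giving B = μ₀ I_d r/(2πR²) = 1.31×10^-8 T.

1.31×10^-8 T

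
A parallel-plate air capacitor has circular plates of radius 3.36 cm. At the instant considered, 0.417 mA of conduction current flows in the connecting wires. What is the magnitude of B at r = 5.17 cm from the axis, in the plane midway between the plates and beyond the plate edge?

1.61×10^-9 T

No conduction current crosses the gap, so I_d there equals the 4.17×10^-4 A in the leads.
With r > R the enclosed displacement current is the full I_d; B = μ₀ I_d / (2πr) = 1.61×10^-9 T.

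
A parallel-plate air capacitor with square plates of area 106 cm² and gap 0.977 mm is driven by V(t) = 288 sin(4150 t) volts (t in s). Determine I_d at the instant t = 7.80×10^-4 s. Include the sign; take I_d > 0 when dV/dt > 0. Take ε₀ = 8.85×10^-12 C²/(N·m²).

dE/dt = (V₀ω/d)·cos(ωt) with ωt = 3.237 rad: (288)(4150)(-0.9955)/(9.77×10^-4) = -1.218×10^9 V/(m·s).
I_d = ε₀ A dE/dt = (8.85×10^-12)(0.0106)(-1.218×10^9) = -1.14×10^-4 A.

-1.14×10^-4 A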